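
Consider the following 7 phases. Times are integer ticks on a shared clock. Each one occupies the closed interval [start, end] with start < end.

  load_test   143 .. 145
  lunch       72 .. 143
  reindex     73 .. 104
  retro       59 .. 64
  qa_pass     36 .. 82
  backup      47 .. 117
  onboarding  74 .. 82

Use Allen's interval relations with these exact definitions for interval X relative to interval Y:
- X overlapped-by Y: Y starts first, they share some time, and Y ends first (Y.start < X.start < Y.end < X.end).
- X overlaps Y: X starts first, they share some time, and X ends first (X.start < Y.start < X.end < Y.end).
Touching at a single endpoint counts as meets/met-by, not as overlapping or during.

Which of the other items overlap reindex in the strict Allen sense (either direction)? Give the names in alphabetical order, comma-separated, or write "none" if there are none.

qa_pass

Target reindex = [73, 104].
backup [47, 117] → contains → no.
load_test [143, 145] → after → no.
lunch [72, 143] → contains → no.
onboarding [74, 82] → during → no.
qa_pass [36, 82] → overlaps → yes.
retro [59, 64] → before → no.
Result: qa_pass.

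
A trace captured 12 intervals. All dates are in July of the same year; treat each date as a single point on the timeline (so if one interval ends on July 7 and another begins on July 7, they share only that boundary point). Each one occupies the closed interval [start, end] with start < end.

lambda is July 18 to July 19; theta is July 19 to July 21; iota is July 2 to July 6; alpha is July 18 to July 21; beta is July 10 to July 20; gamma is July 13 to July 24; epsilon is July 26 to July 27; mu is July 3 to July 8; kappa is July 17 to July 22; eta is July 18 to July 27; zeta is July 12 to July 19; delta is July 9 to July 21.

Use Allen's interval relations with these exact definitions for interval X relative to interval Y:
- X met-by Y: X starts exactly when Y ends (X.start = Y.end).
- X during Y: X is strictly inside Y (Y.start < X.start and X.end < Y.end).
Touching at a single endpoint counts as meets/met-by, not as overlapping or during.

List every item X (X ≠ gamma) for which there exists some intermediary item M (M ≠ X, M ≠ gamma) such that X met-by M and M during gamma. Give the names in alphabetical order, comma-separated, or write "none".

theta

Target gamma = [July 13, July 24].
Intermediaries M with M during gamma: alpha, kappa, lambda, theta.
Via alpha — items with X met-by alpha: none.
Via kappa — items with X met-by kappa: none.
Via lambda — items with X met-by lambda: theta.
Via theta — items with X met-by theta: none.
Union: theta.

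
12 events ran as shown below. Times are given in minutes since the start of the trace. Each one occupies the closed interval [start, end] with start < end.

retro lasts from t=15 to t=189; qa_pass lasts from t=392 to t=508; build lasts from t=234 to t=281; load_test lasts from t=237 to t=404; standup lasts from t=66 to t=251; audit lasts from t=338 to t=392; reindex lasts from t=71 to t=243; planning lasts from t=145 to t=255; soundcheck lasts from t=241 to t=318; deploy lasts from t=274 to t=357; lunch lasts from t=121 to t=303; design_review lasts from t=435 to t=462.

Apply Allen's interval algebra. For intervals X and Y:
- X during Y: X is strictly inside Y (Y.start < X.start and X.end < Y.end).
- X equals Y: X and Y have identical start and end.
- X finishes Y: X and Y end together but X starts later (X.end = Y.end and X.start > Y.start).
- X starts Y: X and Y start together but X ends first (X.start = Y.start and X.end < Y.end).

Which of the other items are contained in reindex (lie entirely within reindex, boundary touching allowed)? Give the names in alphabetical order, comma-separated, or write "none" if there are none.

Target reindex = [t=71, t=243].
audit [t=338, t=392] → after → no.
build [t=234, t=281] → overlapped-by → no.
deploy [t=274, t=357] → after → no.
design_review [t=435, t=462] → after → no.
load_test [t=237, t=404] → overlapped-by → no.
lunch [t=121, t=303] → overlapped-by → no.
planning [t=145, t=255] → overlapped-by → no.
qa_pass [t=392, t=508] → after → no.
retro [t=15, t=189] → overlaps → no.
soundcheck [t=241, t=318] → overlapped-by → no.
standup [t=66, t=251] → contains → no.
Result: none.

none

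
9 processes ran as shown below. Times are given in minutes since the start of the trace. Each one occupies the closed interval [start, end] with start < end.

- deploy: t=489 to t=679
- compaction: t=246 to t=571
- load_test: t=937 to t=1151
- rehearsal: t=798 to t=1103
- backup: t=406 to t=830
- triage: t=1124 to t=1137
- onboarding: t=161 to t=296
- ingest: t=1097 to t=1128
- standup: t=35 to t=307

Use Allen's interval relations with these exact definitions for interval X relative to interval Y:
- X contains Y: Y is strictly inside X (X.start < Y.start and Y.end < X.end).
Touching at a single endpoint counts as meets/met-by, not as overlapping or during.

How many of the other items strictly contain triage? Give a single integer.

Target triage = [t=1124, t=1137].
backup [t=406, t=830] → before → no.
compaction [t=246, t=571] → before → no.
deploy [t=489, t=679] → before → no.
ingest [t=1097, t=1128] → overlaps → no.
load_test [t=937, t=1151] → contains → counts.
onboarding [t=161, t=296] → before → no.
rehearsal [t=798, t=1103] → before → no.
standup [t=35, t=307] → before → no.
Total: 1.

1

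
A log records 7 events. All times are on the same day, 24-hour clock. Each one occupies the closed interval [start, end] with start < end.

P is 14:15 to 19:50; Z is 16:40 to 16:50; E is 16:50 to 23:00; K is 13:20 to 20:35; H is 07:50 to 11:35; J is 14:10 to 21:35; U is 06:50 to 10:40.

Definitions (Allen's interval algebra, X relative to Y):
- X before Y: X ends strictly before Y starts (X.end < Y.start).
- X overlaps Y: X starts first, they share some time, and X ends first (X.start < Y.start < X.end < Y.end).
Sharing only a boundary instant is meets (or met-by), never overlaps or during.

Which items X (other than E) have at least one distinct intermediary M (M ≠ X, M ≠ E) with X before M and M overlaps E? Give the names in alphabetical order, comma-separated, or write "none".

Target E = [16:50, 23:00].
Intermediaries M with M overlaps E: J, K, P.
Via J — items with X before J: H, U.
Via K — items with X before K: H, U.
Via P — items with X before P: H, U.
Union: H, U.

H, U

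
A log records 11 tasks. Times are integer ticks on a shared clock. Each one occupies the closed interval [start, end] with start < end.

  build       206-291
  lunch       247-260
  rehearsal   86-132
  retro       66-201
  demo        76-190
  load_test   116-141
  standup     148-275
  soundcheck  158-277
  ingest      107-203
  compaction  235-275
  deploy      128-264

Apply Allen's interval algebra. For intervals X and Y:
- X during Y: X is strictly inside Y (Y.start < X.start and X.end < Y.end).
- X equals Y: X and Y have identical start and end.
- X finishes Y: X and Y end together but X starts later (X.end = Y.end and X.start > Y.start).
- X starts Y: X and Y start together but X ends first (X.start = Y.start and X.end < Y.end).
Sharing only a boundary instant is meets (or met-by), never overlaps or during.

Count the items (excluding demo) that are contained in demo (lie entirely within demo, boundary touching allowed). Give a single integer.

Target demo = [76, 190].
build [206, 291] → after → no.
compaction [235, 275] → after → no.
deploy [128, 264] → overlapped-by → no.
ingest [107, 203] → overlapped-by → no.
load_test [116, 141] → during → counts.
lunch [247, 260] → after → no.
rehearsal [86, 132] → during → counts.
retro [66, 201] → contains → no.
soundcheck [158, 277] → overlapped-by → no.
standup [148, 275] → overlapped-by → no.
Total: 2.

2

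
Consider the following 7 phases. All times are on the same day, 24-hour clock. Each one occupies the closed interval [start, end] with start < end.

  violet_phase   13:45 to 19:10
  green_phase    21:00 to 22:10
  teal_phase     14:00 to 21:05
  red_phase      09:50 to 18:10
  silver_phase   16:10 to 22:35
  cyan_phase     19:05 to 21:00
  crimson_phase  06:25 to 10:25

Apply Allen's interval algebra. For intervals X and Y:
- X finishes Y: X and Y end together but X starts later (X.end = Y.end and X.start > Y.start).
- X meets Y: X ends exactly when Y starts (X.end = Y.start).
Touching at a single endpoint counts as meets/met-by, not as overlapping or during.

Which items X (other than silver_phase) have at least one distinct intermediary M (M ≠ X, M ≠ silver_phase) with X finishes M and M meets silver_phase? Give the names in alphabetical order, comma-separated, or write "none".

Target silver_phase = [16:10, 22:35].
Intermediaries M with M meets silver_phase: none.
Union: none.

none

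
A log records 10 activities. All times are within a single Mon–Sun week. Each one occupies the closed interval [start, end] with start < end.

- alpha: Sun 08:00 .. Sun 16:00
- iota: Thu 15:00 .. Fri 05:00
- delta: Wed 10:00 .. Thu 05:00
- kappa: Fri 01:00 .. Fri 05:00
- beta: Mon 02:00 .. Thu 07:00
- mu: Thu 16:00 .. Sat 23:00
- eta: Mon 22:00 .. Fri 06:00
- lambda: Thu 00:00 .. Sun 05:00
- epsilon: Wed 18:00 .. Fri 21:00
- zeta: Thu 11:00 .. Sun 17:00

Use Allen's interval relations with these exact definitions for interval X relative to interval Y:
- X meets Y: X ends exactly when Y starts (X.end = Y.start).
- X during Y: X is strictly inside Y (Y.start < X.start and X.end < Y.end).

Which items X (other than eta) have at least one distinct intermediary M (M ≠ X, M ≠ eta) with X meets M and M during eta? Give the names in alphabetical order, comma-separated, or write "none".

Target eta = [Mon 22:00, Fri 06:00].
Intermediaries M with M during eta: delta, iota, kappa.
Via delta — items with X meets delta: none.
Via iota — items with X meets iota: none.
Via kappa — items with X meets kappa: none.
Union: none.

none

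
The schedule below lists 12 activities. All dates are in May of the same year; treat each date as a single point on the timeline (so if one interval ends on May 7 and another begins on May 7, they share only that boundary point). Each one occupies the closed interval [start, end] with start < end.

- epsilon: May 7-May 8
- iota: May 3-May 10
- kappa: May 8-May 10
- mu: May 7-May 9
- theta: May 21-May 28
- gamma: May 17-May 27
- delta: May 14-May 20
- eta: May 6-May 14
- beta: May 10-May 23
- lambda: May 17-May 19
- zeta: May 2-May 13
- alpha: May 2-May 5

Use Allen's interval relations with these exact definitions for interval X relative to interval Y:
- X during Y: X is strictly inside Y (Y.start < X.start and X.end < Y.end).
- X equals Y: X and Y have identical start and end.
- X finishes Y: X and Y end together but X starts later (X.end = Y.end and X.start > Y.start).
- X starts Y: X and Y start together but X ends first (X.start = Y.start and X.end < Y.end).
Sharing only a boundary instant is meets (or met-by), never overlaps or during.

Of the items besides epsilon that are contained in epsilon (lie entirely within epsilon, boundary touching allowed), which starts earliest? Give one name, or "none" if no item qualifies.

none

Target epsilon = [May 7, May 8].
alpha [May 2, May 5] → before → excluded.
beta [May 10, May 23] → after → excluded.
delta [May 14, May 20] → after → excluded.
eta [May 6, May 14] → contains → excluded.
gamma [May 17, May 27] → after → excluded.
iota [May 3, May 10] → contains → excluded.
kappa [May 8, May 10] → met-by → excluded.
lambda [May 17, May 19] → after → excluded.
mu [May 7, May 9] → started-by → excluded.
theta [May 21, May 28] → after → excluded.
zeta [May 2, May 13] → contains → excluded.
No candidates → none.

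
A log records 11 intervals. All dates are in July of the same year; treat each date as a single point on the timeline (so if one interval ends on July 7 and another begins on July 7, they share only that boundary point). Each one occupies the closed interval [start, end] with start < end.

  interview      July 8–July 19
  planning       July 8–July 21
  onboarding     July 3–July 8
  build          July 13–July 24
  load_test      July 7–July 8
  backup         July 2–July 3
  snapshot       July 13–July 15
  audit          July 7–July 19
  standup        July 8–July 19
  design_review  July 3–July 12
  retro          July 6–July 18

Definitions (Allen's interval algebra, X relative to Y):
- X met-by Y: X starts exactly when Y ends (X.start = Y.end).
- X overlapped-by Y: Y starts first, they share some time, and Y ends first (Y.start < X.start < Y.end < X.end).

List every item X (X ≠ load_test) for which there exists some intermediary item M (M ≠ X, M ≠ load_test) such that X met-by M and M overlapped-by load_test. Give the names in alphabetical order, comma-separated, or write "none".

none

Target load_test = [July 7, July 8].
Intermediaries M with M overlapped-by load_test: none.
Union: none.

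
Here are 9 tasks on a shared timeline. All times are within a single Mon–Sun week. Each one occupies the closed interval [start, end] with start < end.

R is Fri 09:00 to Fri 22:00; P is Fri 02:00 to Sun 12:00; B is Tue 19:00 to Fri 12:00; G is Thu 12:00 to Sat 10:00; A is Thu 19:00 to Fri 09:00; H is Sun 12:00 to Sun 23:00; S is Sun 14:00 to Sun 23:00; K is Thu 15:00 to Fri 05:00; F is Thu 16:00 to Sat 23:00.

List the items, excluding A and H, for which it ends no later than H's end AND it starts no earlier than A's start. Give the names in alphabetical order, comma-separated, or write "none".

P, R, S

Conditions: its end is no later than H's end (X.end <= Sun 23:00) AND its start is no earlier than A's start (X.start >= Thu 19:00).
B: end Fri 12:00 <= Sun 23:00? ✓; start Tue 19:00 >= Thu 19:00? ✗ → no.
F: end Sat 23:00 <= Sun 23:00? ✓; start Thu 16:00 >= Thu 19:00? ✗ → no.
G: end Sat 10:00 <= Sun 23:00? ✓; start Thu 12:00 >= Thu 19:00? ✗ → no.
K: end Fri 05:00 <= Sun 23:00? ✓; start Thu 15:00 >= Thu 19:00? ✗ → no.
P: end Sun 12:00 <= Sun 23:00? ✓; start Fri 02:00 >= Thu 19:00? ✓ → yes.
R: end Fri 22:00 <= Sun 23:00? ✓; start Fri 09:00 >= Thu 19:00? ✓ → yes.
S: end Sun 23:00 <= Sun 23:00? ✓; start Sun 14:00 >= Thu 19:00? ✓ → yes.
Result: P, R, S.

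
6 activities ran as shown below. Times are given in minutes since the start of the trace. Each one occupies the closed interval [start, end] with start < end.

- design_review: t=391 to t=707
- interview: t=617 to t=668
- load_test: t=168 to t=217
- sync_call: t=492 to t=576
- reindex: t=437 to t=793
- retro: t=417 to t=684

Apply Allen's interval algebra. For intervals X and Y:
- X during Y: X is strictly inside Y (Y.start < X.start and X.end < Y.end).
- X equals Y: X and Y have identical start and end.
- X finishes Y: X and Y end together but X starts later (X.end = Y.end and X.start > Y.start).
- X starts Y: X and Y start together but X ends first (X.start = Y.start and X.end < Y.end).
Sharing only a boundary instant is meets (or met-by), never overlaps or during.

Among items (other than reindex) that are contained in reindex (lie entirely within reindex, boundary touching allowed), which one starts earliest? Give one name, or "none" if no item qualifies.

Target reindex = [t=437, t=793].
design_review [t=391, t=707] → overlaps → excluded.
interview [t=617, t=668] → during → candidate.
load_test [t=168, t=217] → before → excluded.
retro [t=417, t=684] → overlaps → excluded.
sync_call [t=492, t=576] → during → candidate.
Among candidates, earliest start is t=492 → sync_call.

sync_call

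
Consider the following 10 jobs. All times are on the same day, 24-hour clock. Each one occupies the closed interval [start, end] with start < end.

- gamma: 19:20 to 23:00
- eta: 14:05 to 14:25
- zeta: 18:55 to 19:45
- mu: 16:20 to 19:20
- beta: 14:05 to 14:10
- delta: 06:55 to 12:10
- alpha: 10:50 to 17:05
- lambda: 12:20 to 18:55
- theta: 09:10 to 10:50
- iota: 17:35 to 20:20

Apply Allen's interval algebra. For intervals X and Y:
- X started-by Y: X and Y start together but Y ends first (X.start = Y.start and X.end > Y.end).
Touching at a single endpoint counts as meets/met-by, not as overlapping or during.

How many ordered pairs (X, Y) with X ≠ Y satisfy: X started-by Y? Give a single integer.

Checking all 90 ordered pairs for relation 'started-by'; matching pairs in alphabetical order:
(eta, beta): eta started-by beta ✓
Count: 1.

1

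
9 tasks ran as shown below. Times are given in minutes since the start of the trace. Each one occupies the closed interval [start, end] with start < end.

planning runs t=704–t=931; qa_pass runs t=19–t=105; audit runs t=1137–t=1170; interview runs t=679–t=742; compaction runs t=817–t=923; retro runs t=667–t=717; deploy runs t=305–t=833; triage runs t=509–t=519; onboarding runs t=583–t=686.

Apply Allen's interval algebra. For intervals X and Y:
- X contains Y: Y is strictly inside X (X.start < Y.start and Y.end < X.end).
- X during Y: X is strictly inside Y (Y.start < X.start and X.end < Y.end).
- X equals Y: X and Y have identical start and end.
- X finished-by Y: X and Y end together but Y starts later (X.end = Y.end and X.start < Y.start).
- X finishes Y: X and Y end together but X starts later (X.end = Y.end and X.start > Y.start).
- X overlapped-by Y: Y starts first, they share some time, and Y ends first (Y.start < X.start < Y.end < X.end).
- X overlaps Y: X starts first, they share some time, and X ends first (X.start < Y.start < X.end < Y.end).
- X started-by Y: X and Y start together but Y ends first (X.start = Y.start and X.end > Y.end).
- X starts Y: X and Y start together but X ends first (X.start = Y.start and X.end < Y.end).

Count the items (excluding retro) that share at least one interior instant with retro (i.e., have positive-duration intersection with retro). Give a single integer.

4

Target retro = [t=667, t=717].
audit [t=1137, t=1170] → after → no.
compaction [t=817, t=923] → after → no.
deploy [t=305, t=833] → contains → counts.
interview [t=679, t=742] → overlapped-by → counts.
onboarding [t=583, t=686] → overlaps → counts.
planning [t=704, t=931] → overlapped-by → counts.
qa_pass [t=19, t=105] → before → no.
triage [t=509, t=519] → before → no.
Total: 4.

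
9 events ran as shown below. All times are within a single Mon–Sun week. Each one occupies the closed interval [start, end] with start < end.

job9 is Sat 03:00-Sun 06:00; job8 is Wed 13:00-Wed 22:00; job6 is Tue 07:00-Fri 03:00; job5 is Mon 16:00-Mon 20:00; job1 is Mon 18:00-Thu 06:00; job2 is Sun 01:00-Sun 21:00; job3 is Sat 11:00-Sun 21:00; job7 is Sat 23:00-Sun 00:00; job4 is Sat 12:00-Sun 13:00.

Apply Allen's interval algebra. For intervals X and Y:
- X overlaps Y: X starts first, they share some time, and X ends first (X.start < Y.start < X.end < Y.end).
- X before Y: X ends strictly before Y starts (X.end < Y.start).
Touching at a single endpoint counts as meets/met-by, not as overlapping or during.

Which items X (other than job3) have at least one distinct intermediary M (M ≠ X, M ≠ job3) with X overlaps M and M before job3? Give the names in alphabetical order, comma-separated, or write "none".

job1, job5

Target job3 = [Sat 11:00, Sun 21:00].
Intermediaries M with M before job3: job1, job5, job6, job8.
Via job1 — items with X overlaps job1: job5.
Via job5 — items with X overlaps job5: none.
Via job6 — items with X overlaps job6: job1.
Via job8 — items with X overlaps job8: none.
Union: job1, job5.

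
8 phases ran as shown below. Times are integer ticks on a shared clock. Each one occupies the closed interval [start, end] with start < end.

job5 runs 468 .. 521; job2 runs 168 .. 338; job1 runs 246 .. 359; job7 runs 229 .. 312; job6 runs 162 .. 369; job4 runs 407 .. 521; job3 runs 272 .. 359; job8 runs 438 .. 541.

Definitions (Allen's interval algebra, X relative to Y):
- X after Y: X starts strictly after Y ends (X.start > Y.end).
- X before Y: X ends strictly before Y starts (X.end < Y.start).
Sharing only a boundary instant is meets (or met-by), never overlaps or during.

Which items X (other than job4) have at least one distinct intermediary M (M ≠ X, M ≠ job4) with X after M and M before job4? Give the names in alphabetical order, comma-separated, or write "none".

Target job4 = [407, 521].
Intermediaries M with M before job4: job1, job2, job3, job6, job7.
Via job1 — items with X after job1: job5, job8.
Via job2 — items with X after job2: job5, job8.
Via job3 — items with X after job3: job5, job8.
Via job6 — items with X after job6: job5, job8.
Via job7 — items with X after job7: job5, job8.
Union: job5, job8.

job5, job8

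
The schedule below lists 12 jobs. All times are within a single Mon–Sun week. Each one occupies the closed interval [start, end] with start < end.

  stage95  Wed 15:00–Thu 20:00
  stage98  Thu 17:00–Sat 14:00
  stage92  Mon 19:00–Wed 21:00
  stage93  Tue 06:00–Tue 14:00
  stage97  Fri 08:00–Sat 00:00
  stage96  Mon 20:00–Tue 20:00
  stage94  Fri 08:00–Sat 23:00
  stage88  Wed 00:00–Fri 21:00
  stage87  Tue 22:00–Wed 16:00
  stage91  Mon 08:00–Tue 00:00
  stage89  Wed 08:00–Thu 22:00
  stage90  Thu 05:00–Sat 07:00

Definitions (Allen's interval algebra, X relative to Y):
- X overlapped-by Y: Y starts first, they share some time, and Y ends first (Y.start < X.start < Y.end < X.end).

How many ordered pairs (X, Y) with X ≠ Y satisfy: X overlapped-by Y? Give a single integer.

19

Checking all 132 ordered pairs for relation 'overlapped-by'; matching pairs in alphabetical order:
(stage88, stage87): stage88 overlapped-by stage87 ✓
(stage88, stage92): stage88 overlapped-by stage92 ✓
(stage89, stage87): stage89 overlapped-by stage87 ✓
(stage89, stage92): stage89 overlapped-by stage92 ✓
(stage90, stage88): stage90 overlapped-by stage88 ✓
(stage90, stage89): stage90 overlapped-by stage89 ✓
(stage90, stage95): stage90 overlapped-by stage95 ✓
(stage92, stage91): stage92 overlapped-by stage91 ✓
(stage94, stage88): stage94 overlapped-by stage88 ✓
(stage94, stage90): stage94 overlapped-by stage90 ✓
(stage94, stage98): stage94 overlapped-by stage98 ✓
(stage95, stage87): stage95 overlapped-by stage87 ✓
(stage95, stage92): stage95 overlapped-by stage92 ✓
(stage96, stage91): stage96 overlapped-by stage91 ✓
(stage97, stage88): stage97 overlapped-by stage88 ✓
(stage98, stage88): stage98 overlapped-by stage88 ✓
(stage98, stage89): stage98 overlapped-by stage89 ✓
(stage98, stage90): stage98 overlapped-by stage90 ✓
(stage98, stage95): stage98 overlapped-by stage95 ✓
Count: 19.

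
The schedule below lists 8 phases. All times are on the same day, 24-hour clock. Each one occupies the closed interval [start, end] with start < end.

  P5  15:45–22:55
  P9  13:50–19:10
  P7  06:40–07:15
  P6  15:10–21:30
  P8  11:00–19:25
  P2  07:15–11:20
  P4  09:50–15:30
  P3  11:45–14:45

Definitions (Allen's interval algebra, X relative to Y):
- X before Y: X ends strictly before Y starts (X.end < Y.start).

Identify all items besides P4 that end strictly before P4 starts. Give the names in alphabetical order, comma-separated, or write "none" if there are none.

Target P4 = [09:50, 15:30].
P2 [07:15, 11:20] → overlaps → no.
P3 [11:45, 14:45] → during → no.
P5 [15:45, 22:55] → after → no.
P6 [15:10, 21:30] → overlapped-by → no.
P7 [06:40, 07:15] → before → yes.
P8 [11:00, 19:25] → overlapped-by → no.
P9 [13:50, 19:10] → overlapped-by → no.
Result: P7.

P7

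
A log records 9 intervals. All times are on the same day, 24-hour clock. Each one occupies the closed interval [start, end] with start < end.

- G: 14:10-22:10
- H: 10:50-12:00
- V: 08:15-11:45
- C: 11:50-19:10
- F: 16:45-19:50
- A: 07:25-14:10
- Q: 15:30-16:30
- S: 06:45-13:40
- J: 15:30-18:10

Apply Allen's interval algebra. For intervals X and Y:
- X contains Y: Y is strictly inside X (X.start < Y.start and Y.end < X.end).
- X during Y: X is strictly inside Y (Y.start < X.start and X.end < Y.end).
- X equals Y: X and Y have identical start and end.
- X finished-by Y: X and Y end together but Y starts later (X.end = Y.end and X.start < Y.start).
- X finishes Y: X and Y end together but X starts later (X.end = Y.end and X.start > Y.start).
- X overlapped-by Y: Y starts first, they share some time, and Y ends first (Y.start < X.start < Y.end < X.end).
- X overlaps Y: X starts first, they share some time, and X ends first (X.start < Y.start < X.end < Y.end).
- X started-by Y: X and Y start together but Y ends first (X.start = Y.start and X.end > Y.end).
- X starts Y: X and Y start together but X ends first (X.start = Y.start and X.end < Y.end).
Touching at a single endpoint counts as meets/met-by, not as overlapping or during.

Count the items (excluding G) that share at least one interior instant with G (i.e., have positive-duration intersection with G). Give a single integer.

Target G = [14:10, 22:10].
A [07:25, 14:10] → meets → no.
C [11:50, 19:10] → overlaps → counts.
F [16:45, 19:50] → during → counts.
H [10:50, 12:00] → before → no.
J [15:30, 18:10] → during → counts.
Q [15:30, 16:30] → during → counts.
S [06:45, 13:40] → before → no.
V [08:15, 11:45] → before → no.
Total: 4.

4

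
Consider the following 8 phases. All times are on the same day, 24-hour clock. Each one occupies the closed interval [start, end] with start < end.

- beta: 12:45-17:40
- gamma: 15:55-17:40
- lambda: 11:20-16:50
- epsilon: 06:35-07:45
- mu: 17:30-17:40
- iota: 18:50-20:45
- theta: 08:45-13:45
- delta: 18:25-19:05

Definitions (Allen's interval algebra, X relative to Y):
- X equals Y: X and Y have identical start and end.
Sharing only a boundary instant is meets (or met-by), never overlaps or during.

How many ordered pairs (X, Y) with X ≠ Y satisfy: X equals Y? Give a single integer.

Checking all 56 ordered pairs for relation 'equals'; matching pairs in alphabetical order:
No pair satisfies it.
Count: 0.

0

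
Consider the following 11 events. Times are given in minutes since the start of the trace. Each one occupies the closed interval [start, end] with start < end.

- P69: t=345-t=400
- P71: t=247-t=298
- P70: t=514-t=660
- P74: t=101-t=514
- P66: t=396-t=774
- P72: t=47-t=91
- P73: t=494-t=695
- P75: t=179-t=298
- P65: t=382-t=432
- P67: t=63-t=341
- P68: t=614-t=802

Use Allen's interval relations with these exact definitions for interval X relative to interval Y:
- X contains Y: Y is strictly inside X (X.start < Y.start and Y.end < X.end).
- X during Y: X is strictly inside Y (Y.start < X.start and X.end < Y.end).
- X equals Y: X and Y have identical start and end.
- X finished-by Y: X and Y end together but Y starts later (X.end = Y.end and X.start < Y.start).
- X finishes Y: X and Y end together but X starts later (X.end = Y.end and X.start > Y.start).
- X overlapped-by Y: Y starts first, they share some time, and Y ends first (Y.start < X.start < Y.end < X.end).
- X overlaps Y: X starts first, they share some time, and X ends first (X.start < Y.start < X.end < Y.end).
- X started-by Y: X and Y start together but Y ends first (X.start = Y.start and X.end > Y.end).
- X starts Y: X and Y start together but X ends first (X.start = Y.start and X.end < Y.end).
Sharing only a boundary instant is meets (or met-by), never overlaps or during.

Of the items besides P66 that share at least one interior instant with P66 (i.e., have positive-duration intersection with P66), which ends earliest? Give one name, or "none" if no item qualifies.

P69

Target P66 = [t=396, t=774].
P65 [t=382, t=432] → overlaps → candidate.
P67 [t=63, t=341] → before → excluded.
P68 [t=614, t=802] → overlapped-by → candidate.
P69 [t=345, t=400] → overlaps → candidate.
P70 [t=514, t=660] → during → candidate.
P71 [t=247, t=298] → before → excluded.
P72 [t=47, t=91] → before → excluded.
P73 [t=494, t=695] → during → candidate.
P74 [t=101, t=514] → overlaps → candidate.
P75 [t=179, t=298] → before → excluded.
Among candidates, earliest end is t=400 → P69.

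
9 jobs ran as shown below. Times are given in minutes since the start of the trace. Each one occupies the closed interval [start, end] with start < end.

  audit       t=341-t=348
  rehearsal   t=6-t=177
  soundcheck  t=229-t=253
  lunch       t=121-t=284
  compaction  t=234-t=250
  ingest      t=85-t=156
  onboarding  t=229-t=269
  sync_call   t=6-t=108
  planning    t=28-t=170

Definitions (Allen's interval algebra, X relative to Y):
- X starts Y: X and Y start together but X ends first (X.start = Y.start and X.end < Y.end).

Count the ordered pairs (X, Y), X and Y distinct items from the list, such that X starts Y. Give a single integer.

Checking all 72 ordered pairs for relation 'starts'; matching pairs in alphabetical order:
(soundcheck, onboarding): soundcheck starts onboarding ✓
(sync_call, rehearsal): sync_call starts rehearsal ✓
Count: 2.

2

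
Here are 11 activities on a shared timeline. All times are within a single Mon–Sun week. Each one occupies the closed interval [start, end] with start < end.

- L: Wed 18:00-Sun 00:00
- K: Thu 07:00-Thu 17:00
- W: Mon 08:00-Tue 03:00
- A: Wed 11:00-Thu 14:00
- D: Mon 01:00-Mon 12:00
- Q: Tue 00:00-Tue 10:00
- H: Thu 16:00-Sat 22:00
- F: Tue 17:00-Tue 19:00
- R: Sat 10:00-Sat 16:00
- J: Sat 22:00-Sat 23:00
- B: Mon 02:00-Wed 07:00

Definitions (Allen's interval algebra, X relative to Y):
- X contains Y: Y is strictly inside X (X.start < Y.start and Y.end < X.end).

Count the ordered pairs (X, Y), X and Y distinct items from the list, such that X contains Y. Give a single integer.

Checking all 110 ordered pairs for relation 'contains'; matching pairs in alphabetical order:
(B, F): B contains F ✓
(B, Q): B contains Q ✓
(B, W): B contains W ✓
(H, R): H contains R ✓
(L, H): L contains H ✓
(L, J): L contains J ✓
(L, K): L contains K ✓
(L, R): L contains R ✓
Count: 8.

8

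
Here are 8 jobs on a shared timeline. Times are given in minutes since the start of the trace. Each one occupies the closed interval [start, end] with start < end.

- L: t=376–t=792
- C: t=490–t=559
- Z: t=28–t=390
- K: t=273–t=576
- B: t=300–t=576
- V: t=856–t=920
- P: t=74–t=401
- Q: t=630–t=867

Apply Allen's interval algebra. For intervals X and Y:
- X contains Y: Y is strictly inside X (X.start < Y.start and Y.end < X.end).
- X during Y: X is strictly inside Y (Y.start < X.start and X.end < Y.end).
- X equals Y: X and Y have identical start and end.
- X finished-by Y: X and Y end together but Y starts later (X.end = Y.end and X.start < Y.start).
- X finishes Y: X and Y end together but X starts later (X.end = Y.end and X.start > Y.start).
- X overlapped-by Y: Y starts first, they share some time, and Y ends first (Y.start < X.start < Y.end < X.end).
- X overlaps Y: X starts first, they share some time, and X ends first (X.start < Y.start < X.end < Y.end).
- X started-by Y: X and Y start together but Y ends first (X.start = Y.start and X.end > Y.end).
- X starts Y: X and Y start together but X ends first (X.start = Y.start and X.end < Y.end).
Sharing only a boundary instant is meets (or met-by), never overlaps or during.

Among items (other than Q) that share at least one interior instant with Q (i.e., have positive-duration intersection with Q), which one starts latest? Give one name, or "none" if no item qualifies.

V

Target Q = [t=630, t=867].
B [t=300, t=576] → before → excluded.
C [t=490, t=559] → before → excluded.
K [t=273, t=576] → before → excluded.
L [t=376, t=792] → overlaps → candidate.
P [t=74, t=401] → before → excluded.
V [t=856, t=920] → overlapped-by → candidate.
Z [t=28, t=390] → before → excluded.
Among candidates, latest start is t=856 → V.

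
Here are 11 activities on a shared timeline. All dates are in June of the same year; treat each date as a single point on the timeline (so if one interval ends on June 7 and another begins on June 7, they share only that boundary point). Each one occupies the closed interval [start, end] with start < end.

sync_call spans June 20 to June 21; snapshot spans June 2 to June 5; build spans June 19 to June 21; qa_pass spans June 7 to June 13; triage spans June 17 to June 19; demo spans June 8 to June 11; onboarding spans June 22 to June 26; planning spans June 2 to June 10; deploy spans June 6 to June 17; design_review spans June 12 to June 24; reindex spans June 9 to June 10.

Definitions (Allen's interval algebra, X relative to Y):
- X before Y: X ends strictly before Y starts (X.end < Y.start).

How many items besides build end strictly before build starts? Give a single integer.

Target build = [June 19, June 21].
demo [June 8, June 11] → before → counts.
deploy [June 6, June 17] → before → counts.
design_review [June 12, June 24] → contains → no.
onboarding [June 22, June 26] → after → no.
planning [June 2, June 10] → before → counts.
qa_pass [June 7, June 13] → before → counts.
reindex [June 9, June 10] → before → counts.
snapshot [June 2, June 5] → before → counts.
sync_call [June 20, June 21] → finishes → no.
triage [June 17, June 19] → meets → no.
Total: 6.

6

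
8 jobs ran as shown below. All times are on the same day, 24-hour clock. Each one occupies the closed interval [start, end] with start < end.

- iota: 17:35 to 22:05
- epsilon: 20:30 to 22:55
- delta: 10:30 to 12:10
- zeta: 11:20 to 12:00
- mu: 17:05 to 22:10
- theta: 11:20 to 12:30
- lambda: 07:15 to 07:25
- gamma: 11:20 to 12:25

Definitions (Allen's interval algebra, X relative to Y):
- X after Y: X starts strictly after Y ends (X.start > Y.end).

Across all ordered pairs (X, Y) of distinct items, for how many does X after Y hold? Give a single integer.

Checking all 56 ordered pairs for relation 'after'; matching pairs in alphabetical order:
(delta, lambda): delta after lambda ✓
(epsilon, delta): epsilon after delta ✓
(epsilon, gamma): epsilon after gamma ✓
(epsilon, lambda): epsilon after lambda ✓
(epsilon, theta): epsilon after theta ✓
(epsilon, zeta): epsilon after zeta ✓
(gamma, lambda): gamma after lambda ✓
(iota, delta): iota after delta ✓
(iota, gamma): iota after gamma ✓
(iota, lambda): iota after lambda ✓
(iota, theta): iota after theta ✓
(iota, zeta): iota after zeta ✓
(mu, delta): mu after delta ✓
(mu, gamma): mu after gamma ✓
(mu, lambda): mu after lambda ✓
(mu, theta): mu after theta ✓
(mu, zeta): mu after zeta ✓
(theta, lambda): theta after lambda ✓
(zeta, lambda): zeta after lambda ✓
Count: 19.

19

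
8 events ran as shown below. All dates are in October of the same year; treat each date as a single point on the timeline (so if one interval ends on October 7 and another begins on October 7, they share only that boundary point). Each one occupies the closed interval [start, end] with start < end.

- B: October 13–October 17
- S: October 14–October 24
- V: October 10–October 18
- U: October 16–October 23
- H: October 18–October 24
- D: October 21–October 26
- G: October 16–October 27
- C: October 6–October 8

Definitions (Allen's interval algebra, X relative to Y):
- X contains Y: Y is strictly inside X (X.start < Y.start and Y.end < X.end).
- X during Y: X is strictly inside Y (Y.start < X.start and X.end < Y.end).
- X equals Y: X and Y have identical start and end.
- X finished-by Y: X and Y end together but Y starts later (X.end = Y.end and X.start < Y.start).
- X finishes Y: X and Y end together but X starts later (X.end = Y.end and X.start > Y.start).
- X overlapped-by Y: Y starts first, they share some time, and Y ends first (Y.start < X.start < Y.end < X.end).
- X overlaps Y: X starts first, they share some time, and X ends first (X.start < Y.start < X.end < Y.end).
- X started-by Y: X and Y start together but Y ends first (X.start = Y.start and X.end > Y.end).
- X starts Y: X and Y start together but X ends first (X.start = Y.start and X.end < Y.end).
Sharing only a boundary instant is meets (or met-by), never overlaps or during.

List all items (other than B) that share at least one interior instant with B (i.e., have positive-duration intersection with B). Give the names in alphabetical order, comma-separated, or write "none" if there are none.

Target B = [October 13, October 17].
C [October 6, October 8] → before → no.
D [October 21, October 26] → after → no.
G [October 16, October 27] → overlapped-by → yes.
H [October 18, October 24] → after → no.
S [October 14, October 24] → overlapped-by → yes.
U [October 16, October 23] → overlapped-by → yes.
V [October 10, October 18] → contains → yes.
Result: G, S, U, V.

G, S, U, V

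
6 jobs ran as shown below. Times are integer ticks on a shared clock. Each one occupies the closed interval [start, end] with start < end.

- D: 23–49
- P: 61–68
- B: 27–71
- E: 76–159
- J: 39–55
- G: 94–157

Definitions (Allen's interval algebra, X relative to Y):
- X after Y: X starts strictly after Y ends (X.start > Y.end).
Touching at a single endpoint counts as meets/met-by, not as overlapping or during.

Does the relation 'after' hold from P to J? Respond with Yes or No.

P = [61, 68], J = [39, 55].
Actual relation of P to J: after.
Asked whether 'after' holds → Yes.

Yes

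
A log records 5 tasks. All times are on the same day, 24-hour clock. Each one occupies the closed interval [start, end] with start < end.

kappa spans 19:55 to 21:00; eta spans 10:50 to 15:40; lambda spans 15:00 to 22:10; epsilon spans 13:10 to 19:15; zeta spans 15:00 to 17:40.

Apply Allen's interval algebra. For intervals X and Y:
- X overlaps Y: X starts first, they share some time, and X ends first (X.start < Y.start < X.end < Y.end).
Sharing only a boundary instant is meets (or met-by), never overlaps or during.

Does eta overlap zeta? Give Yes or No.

Yes

eta = [10:50, 15:40], zeta = [15:00, 17:40].
Actual relation of eta to zeta: overlaps.
Asked whether 'overlaps' holds → Yes.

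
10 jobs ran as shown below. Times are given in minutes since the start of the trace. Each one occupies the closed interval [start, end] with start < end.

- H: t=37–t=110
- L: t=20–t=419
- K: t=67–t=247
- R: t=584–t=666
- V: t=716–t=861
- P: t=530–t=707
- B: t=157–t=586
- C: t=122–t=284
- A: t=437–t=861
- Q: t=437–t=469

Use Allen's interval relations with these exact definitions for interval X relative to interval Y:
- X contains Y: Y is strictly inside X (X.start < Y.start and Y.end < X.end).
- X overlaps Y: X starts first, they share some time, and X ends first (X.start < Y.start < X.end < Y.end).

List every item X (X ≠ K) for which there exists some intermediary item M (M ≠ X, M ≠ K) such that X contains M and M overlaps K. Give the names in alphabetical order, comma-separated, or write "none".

Target K = [t=67, t=247].
Intermediaries M with M overlaps K: H.
Via H — items with X contains H: L.
Union: L.

L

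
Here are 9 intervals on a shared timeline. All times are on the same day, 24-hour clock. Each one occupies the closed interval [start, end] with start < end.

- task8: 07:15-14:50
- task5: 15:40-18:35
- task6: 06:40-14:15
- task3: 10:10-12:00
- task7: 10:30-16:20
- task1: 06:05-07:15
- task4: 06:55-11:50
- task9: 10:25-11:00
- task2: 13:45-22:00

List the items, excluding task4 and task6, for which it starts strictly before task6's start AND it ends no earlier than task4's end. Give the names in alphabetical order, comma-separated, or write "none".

Conditions: its start is strictly before task6's start (X.start < 06:40) AND its end is no earlier than task4's end (X.end >= 11:50).
task1: start 06:05 < 06:40? ✓; end 07:15 >= 11:50? ✗ → no.
task2: start 13:45 < 06:40? ✗; end 22:00 >= 11:50? ✓ → no.
task3: start 10:10 < 06:40? ✗; end 12:00 >= 11:50? ✓ → no.
task5: start 15:40 < 06:40? ✗; end 18:35 >= 11:50? ✓ → no.
task7: start 10:30 < 06:40? ✗; end 16:20 >= 11:50? ✓ → no.
task8: start 07:15 < 06:40? ✗; end 14:50 >= 11:50? ✓ → no.
task9: start 10:25 < 06:40? ✗; end 11:00 >= 11:50? ✗ → no.
Result: none.

none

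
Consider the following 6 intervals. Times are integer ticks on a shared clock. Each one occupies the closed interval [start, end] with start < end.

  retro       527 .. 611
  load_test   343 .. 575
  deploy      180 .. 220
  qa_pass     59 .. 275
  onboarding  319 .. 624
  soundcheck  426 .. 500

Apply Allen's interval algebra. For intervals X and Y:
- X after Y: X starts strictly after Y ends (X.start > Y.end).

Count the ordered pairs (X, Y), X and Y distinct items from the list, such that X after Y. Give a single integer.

Checking all 30 ordered pairs for relation 'after'; matching pairs in alphabetical order:
(load_test, deploy): load_test after deploy ✓
(load_test, qa_pass): load_test after qa_pass ✓
(onboarding, deploy): onboarding after deploy ✓
(onboarding, qa_pass): onboarding after qa_pass ✓
(retro, deploy): retro after deploy ✓
(retro, qa_pass): retro after qa_pass ✓
(retro, soundcheck): retro after soundcheck ✓
(soundcheck, deploy): soundcheck after deploy ✓
(soundcheck, qa_pass): soundcheck after qa_pass ✓
Count: 9.

9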